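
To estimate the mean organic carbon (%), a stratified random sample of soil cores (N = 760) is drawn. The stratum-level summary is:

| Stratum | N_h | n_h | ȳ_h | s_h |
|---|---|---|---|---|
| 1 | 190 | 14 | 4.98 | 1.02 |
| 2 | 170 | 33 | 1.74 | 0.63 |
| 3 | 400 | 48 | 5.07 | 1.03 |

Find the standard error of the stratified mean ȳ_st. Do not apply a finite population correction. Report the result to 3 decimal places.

V̂(ȳ_st) = Σ W_h² s_h²/n_h, with W_h = N_h/N and N = 760:
  stratum 1: (190/760)²·1.02²/14 = 0.00464464
  stratum 2: (170/760)²·0.63²/33 = 0.00060178
  stratum 3: (400/760)²·1.03²/48 = 0.00612246
V̂(ȳ_st) = 0.0113689
SE(ȳ_st) = √0.0113689 = 0.106625

SE(ȳ_st) ≈ 0.107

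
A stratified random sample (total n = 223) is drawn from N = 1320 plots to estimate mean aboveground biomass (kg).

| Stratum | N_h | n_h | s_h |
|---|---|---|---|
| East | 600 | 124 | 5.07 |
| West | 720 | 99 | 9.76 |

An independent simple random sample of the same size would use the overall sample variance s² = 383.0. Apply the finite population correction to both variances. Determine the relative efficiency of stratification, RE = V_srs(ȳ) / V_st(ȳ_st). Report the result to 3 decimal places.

RE ≈ 5.081

V̂(ȳ_st) = Σ W_h² (1 − n_h/N_h) s_h²/n_h, with W_h = N_h/N and N = 1320:
  stratum East: (600/1320)²·(1 − 124/600)·5.07²/124 = 0.0339785
  stratum West: (720/1320)²·(1 − 99/720)·9.76²/99 = 0.246911
V_st = 0.28089
V_srs = (1 − 223/1320)·383.0/223 = 1.42734
Relative efficiency = V_srs / V_st = 1.42734/0.28089 = 5.0815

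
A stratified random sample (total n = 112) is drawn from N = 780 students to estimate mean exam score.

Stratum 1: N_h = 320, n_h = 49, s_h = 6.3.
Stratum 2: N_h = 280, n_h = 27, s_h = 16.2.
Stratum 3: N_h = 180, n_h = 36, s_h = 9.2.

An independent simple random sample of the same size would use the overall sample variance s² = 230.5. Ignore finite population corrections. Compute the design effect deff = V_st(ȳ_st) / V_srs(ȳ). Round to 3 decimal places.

deff ≈ 0.736

V̂(ȳ_st) = Σ W_h² s_h²/n_h, with W_h = N_h/N and N = 780:
  stratum 1: (320/780)²·6.3²/49 = 0.136331
  stratum 2: (280/780)²·16.2²/27 = 1.25254
  stratum 3: (180/780)²·9.2²/36 = 0.125207
V_st = 1.51408
V_srs = s²/n = 230.5/112 = 2.05804
deff = V_st / V_srs = 1.51408/2.05804 = 0.7357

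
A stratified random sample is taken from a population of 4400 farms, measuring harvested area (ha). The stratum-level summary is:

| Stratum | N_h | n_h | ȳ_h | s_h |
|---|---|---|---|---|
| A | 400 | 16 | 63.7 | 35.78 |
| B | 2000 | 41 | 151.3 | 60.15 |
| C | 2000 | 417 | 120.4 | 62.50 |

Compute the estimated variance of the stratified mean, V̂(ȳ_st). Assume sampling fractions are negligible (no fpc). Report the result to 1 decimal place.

V̂(ȳ_st) = Σ W_h² s_h²/n_h, with W_h = N_h/N and N = 4400:
  stratum A: (400/4400)²·35.78²/16 = 0.661265
  stratum B: (2000/4400)²·60.15²/41 = 18.2323
  stratum C: (2000/4400)²·62.50²/417 = 1.93544
V̂(ȳ_st) = 20.829

V̂(ȳ_st) ≈ 20.8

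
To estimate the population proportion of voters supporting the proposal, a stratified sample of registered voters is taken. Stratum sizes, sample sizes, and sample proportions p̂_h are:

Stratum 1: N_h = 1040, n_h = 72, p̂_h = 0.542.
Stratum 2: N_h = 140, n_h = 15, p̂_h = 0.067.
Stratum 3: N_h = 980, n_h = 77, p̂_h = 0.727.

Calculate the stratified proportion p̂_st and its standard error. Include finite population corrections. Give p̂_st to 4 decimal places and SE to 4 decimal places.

p̂_st ≈ 0.5951, SE ≈ 0.0356

N = 2160; stratum weights W_h = N_h/N.
p̂_st = Σ W_h p̂_h = (1040·0.542 + 140·0.067 + 980·0.727)/2160 = 0.59515
V̂(p̂_st) = Σ W_h² (1 − n_h/N_h) p̂_h(1−p̂_h)/(n_h−1):
  stratum 1: (1040/2160)²·(1 − 72/1040)·0.542·0.458/71 = 0.00075441
  stratum 2: (140/2160)²·(1 − 15/140)·0.067·0.933/14 = 1.67478e-05
  stratum 3: (980/2160)²·(1 − 77/980)·0.727·0.273/76 = 0.000495324
V̂(p̂_st) = 0.00126648; SE = √V̂ = 0.0355877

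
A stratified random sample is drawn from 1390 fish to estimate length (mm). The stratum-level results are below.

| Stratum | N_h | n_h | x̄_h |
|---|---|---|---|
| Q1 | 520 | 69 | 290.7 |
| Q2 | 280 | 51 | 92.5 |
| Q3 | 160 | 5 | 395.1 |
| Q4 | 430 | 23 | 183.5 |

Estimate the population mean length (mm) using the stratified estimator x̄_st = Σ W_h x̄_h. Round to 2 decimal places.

N = Σ N_h = 1390. Stratum weights W_h = N_h/N.
x̄_st = (520·290.7 + 280·92.5 + 160·395.1 + 430·183.5) / 1390 = 229.6295

x̄_st ≈ 229.63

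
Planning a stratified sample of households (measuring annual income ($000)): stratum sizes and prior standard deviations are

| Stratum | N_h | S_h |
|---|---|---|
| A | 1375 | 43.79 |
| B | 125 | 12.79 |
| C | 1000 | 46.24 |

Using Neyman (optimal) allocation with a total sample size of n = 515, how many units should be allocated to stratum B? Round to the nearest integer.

8

Neyman allocation: n_h = n · N_h S_h / Σ N_i S_i, with n = 515.
  stratum A: N_h·S_h = 1375·43.79 = 60211.25
  stratum B: N_h·S_h = 125·12.79 = 1598.75
  stratum C: N_h·S_h = 1000·46.24 = 46240.00
Σ N_h S_h = 108050.00
n for stratum B = 515·1598.75/108050.00 = 7.620 → 8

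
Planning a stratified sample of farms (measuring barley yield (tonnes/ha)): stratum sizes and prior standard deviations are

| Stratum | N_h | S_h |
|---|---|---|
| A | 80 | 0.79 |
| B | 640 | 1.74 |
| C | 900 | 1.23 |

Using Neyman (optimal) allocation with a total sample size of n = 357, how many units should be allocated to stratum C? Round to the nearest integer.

173

Neyman allocation: n_h = n · N_h S_h / Σ N_i S_i, with n = 357.
  stratum A: N_h·S_h = 80·0.79 = 63.20
  stratum B: N_h·S_h = 640·1.74 = 1113.60
  stratum C: N_h·S_h = 900·1.23 = 1107.00
Σ N_h S_h = 2283.80
n for stratum C = 357·1107.00/2283.80 = 173.044 → 173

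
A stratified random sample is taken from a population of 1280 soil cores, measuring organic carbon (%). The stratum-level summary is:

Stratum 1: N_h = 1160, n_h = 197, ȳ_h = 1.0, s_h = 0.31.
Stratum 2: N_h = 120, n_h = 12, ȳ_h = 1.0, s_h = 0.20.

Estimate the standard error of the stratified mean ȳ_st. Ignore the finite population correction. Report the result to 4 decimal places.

V̂(ȳ_st) = Σ W_h² s_h²/n_h, with W_h = N_h/N and N = 1280:
  stratum 1: (1160/1280)²·0.31²/197 = 0.000400639
  stratum 2: (120/1280)²·0.20²/12 = 2.92969e-05
V̂(ȳ_st) = 0.000429936
SE(ȳ_st) = √0.000429936 = 0.0207349

SE(ȳ_st) ≈ 0.0207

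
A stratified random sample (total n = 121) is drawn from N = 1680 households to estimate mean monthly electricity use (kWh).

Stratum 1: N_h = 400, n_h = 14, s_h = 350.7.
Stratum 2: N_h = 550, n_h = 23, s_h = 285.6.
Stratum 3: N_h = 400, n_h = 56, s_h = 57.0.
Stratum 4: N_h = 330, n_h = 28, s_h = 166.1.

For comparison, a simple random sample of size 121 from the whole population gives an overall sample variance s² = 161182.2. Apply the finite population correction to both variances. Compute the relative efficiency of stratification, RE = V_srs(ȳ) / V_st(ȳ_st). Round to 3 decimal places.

V̂(ȳ_st) = Σ W_h² (1 − n_h/N_h) s_h²/n_h, with W_h = N_h/N and N = 1680:
  stratum 1: (400/1680)²·(1 − 14/400)·350.7²/14 = 480.587
  stratum 2: (550/1680)²·(1 − 23/550)·285.6²/23 = 364.203
  stratum 3: (400/1680)²·(1 − 56/400)·57.0²/56 = 2.82853
  stratum 4: (330/1680)²·(1 − 28/330)·166.1²/28 = 34.7923
V_st = 882.411
V_srs = (1 − 121/1680)·161182.2/121 = 1236.14
Relative efficiency = V_srs / V_st = 1236.14/882.411 = 1.4009

RE ≈ 1.401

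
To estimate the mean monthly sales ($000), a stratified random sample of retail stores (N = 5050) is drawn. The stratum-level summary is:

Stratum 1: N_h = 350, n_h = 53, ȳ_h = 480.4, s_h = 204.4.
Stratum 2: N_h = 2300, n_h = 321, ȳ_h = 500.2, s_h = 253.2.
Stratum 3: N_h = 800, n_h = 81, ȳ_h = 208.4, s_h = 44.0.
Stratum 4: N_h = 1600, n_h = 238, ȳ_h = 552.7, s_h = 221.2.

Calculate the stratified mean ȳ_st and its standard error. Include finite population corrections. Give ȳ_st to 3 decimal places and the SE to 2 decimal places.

ȳ_st = Σ W_h ȳ_h = (350·480.4 + 2300·500.2 + 800·208.4 + 1600·552.7)/5050 = 469.23564
V̂(ȳ_st) = Σ W_h² (1 − n_h/N_h) s_h²/n_h, with W_h = N_h/N and N = 5050:
  stratum 1: (350/5050)²·(1 − 53/350)·204.4²/53 = 3.21313
  stratum 2: (2300/5050)²·(1 − 321/2300)·253.2²/321 = 35.6462
  stratum 3: (800/5050)²·(1 − 81/800)·44.0²/81 = 0.539084
  stratum 4: (1600/5050)²·(1 − 238/1600)·221.2²/238 = 17.5674
V̂(ȳ_st) = 56.9658
SE(ȳ_st) = √56.9658 = 7.54757

ȳ_st ≈ 469.236, SE ≈ 7.55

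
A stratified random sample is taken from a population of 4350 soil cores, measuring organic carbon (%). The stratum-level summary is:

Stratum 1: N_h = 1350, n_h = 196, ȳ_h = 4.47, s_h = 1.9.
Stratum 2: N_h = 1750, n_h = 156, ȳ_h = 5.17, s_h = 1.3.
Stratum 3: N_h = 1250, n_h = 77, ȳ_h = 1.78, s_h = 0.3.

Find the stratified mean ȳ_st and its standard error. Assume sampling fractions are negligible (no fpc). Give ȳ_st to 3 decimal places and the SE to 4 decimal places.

ȳ_st = Σ W_h ȳ_h = (1350·4.47 + 1750·5.17 + 1250·1.78)/4350 = 3.97862
V̂(ȳ_st) = Σ W_h² s_h²/n_h, with W_h = N_h/N and N = 4350:
  stratum 1: (1350/4350)²·1.9²/196 = 0.00177395
  stratum 2: (1750/4350)²·1.3²/156 = 0.00175331
  stratum 3: (1250/4350)²·0.3²/77 = 9.65147e-05
V̂(ȳ_st) = 0.00362377
SE(ȳ_st) = √0.00362377 = 0.0601978

ȳ_st ≈ 3.979, SE ≈ 0.0602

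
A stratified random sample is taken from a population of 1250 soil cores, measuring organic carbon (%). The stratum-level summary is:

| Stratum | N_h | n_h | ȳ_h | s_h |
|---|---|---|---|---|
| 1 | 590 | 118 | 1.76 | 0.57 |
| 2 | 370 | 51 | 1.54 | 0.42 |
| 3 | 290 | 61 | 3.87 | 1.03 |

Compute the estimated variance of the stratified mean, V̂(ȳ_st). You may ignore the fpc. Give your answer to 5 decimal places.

V̂(ȳ_st) = Σ W_h² s_h²/n_h, with W_h = N_h/N and N = 1250:
  stratum 1: (590/1250)²·0.57²/118 = 0.000613411
  stratum 2: (370/1250)²·0.42²/51 = 0.000303048
  stratum 3: (290/1250)²·1.03²/61 = 0.000936096
V̂(ȳ_st) = 0.00185256

V̂(ȳ_st) ≈ 0.00185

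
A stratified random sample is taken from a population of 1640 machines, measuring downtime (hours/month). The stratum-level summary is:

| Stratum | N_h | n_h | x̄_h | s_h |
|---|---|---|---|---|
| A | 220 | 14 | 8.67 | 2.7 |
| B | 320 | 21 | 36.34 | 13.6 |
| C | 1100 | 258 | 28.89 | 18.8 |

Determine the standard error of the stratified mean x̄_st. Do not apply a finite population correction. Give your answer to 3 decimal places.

V̂(x̄_st) = Σ W_h² s_h²/n_h, with W_h = N_h/N and N = 1640:
  stratum A: (220/1640)²·2.7²/14 = 0.00937038
  stratum B: (320/1640)²·13.6²/21 = 0.335329
  stratum C: (1100/1640)²·18.8²/258 = 0.616302
V̂(x̄_st) = 0.961001
SE(x̄_st) = √0.961001 = 0.980307

SE(x̄_st) ≈ 0.980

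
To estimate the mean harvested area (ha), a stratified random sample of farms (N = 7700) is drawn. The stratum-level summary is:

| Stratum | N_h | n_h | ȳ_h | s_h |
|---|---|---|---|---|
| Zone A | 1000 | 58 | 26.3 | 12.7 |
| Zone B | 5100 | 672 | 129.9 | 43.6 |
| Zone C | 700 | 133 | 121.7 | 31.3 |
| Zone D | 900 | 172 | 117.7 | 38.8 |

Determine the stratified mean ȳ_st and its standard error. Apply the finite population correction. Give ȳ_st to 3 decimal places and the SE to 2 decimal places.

ȳ_st = Σ W_h ȳ_h = (1000·26.3 + 5100·129.9 + 700·121.7 + 900·117.7)/7700 = 114.27403
V̂(ȳ_st) = Σ W_h² (1 − n_h/N_h) s_h²/n_h, with W_h = N_h/N and N = 7700:
  stratum Zone A: (1000/7700)²·(1 − 58/1000)·12.7²/58 = 0.0441824
  stratum Zone B: (5100/7700)²·(1 − 672/5100)·43.6²/672 = 1.07746
  stratum Zone C: (700/7700)²·(1 − 133/700)·31.3²/133 = 0.0493102
  stratum Zone D: (900/7700)²·(1 − 172/900)·38.8²/172 = 0.0967225
V̂(ȳ_st) = 1.26767
SE(ȳ_st) = √1.26767 = 1.12591

ȳ_st ≈ 114.274, SE ≈ 1.13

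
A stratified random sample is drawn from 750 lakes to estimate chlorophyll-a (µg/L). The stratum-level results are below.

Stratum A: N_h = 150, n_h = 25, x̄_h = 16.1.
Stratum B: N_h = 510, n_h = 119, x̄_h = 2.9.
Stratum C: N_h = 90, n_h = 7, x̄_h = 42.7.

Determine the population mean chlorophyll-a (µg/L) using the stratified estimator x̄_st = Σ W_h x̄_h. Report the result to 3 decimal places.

N = Σ N_h = 750. Stratum weights W_h = N_h/N.
x̄_st = (150·16.1 + 510·2.9 + 90·42.7) / 750 = 10.31600

x̄_st ≈ 10.316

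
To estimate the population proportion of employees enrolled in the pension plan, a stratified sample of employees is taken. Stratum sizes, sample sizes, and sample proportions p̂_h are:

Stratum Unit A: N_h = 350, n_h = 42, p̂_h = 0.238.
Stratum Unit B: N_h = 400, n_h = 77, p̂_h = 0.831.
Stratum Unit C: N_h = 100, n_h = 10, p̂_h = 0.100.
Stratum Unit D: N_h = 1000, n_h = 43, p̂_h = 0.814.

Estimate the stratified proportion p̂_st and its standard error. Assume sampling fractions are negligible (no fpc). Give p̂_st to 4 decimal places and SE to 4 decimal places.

p̂_st ≈ 0.6701, SE ≈ 0.0364

N = 1850; stratum weights W_h = N_h/N.
p̂_st = Σ W_h p̂_h = (350·0.238 + 400·0.831 + 100·0.100 + 1000·0.814)/1850 = 0.67011
V̂(p̂_st) = Σ W_h² p̂_h(1−p̂_h)/(n_h−1):
  stratum Unit A: (350/1850)²·0.238·0.762/41 = 0.000158322
  stratum Unit B: (400/1850)²·0.831·0.169/76 = 8.63875e-05
  stratum Unit C: (100/1850)²·0.100·0.900/9 = 2.92184e-05
  stratum Unit D: (1000/1850)²·0.814·0.186/42 = 0.00105328
V̂(p̂_st) = 0.00132721; SE = √V̂ = 0.0364309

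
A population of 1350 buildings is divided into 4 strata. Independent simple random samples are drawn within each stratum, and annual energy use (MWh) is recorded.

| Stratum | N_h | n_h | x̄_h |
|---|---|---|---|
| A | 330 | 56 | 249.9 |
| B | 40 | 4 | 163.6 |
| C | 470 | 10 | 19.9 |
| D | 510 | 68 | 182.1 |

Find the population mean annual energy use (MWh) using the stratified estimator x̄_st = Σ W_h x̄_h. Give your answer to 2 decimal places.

N = Σ N_h = 1350. Stratum weights W_h = N_h/N.
x̄_st = (330·249.9 + 40·163.6 + 470·19.9 + 510·182.1) / 1350 = 141.6556

x̄_st ≈ 141.66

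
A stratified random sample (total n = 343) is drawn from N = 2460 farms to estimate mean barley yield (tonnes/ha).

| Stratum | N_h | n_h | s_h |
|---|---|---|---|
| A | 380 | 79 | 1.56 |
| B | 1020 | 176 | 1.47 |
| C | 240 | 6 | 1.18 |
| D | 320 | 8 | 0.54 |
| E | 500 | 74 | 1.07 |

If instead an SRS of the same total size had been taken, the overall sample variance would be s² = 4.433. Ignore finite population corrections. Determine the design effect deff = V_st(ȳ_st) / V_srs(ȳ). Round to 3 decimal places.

V̂(ȳ_st) = Σ W_h² s_h²/n_h, with W_h = N_h/N and N = 2460:
  stratum A: (380/2460)²·1.56²/79 = 0.000735054
  stratum B: (1020/2460)²·1.47²/176 = 0.00211082
  stratum C: (240/2460)²·1.18²/6 = 0.00220884
  stratum D: (320/2460)²·0.54²/8 = 0.000616776
  stratum E: (500/2460)²·1.07²/74 = 0.000639154
V_st = 0.00631065
V_srs = s²/n = 4.433/343 = 0.0129242
deff = V_st / V_srs = 0.00631065/0.0129242 = 0.4883

deff ≈ 0.488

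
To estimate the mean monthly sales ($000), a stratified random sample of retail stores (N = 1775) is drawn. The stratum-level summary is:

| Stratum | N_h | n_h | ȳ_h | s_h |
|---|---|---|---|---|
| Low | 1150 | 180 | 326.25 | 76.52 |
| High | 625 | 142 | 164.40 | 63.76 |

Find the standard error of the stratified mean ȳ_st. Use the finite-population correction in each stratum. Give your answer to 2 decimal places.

V̂(ȳ_st) = Σ W_h² (1 − n_h/N_h) s_h²/n_h, with W_h = N_h/N and N = 1775:
  stratum Low: (1150/1775)²·(1 − 180/1150)·76.52²/180 = 11.5173
  stratum High: (625/1775)²·(1 − 142/625)·63.76²/142 = 2.74308
V̂(ȳ_st) = 14.2604
SE(ȳ_st) = √14.2604 = 3.77629

SE(ȳ_st) ≈ 3.78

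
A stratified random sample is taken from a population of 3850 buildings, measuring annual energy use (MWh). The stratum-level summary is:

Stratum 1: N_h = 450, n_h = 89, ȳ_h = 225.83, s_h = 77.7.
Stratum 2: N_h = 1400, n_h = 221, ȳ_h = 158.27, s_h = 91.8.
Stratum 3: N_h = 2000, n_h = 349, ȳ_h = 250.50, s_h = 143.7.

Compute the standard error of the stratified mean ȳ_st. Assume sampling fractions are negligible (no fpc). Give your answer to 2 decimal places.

SE(ȳ_st) ≈ 4.68

V̂(ȳ_st) = Σ W_h² s_h²/n_h, with W_h = N_h/N and N = 3850:
  stratum 1: (450/3850)²·77.7²/89 = 0.926735
  stratum 2: (1400/3850)²·91.8²/221 = 5.04229
  stratum 3: (2000/3850)²·143.7²/349 = 15.9671
V̂(ȳ_st) = 21.9361
SE(ȳ_st) = √21.9361 = 4.6836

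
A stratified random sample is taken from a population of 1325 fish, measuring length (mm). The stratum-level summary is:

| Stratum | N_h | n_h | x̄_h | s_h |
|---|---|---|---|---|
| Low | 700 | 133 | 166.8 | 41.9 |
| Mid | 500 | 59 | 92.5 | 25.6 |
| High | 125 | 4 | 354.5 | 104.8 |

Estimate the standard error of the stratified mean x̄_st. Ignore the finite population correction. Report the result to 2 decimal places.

SE(x̄_st) ≈ 5.45

V̂(x̄_st) = Σ W_h² s_h²/n_h, with W_h = N_h/N and N = 1325:
  stratum Low: (700/1325)²·41.9²/133 = 3.68418
  stratum Mid: (500/1325)²·25.6²/59 = 1.58174
  stratum High: (125/1325)²·104.8²/4 = 24.4372
V̂(x̄_st) = 29.7031
SE(x̄_st) = √29.7031 = 5.45005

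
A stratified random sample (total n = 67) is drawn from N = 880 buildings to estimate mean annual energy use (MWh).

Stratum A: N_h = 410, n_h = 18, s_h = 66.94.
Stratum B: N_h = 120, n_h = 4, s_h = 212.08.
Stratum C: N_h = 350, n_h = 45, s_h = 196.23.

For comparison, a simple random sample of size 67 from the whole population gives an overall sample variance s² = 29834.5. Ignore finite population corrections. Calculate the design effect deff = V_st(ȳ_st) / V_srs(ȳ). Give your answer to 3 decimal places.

V̂(ȳ_st) = Σ W_h² s_h²/n_h, with W_h = N_h/N and N = 880:
  stratum A: (410/880)²·66.94²/18 = 54.0383
  stratum B: (120/880)²·212.08²/4 = 209.092
  stratum C: (350/880)²·196.23²/45 = 135.36
V_st = 398.489
V_srs = s²/n = 29834.5/67 = 445.291
deff = V_st / V_srs = 398.489/445.291 = 0.8949

deff ≈ 0.895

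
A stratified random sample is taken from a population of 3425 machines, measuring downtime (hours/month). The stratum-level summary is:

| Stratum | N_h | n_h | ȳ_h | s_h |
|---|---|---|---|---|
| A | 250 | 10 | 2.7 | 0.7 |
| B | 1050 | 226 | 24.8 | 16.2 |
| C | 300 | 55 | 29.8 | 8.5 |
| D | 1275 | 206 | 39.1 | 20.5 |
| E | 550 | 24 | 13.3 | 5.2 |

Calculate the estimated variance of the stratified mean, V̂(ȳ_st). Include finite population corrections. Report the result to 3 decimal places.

V̂(ȳ_st) ≈ 0.359

V̂(ȳ_st) = Σ W_h² (1 − n_h/N_h) s_h²/n_h, with W_h = N_h/N and N = 3425:
  stratum A: (250/3425)²·(1 − 10/250)·0.7²/10 = 0.000250626
  stratum B: (1050/3425)²·(1 − 226/1050)·16.2²/226 = 0.0856479
  stratum C: (300/3425)²·(1 − 55/300)·8.5²/55 = 0.00823079
  stratum D: (1275/3425)²·(1 − 206/1275)·20.5²/206 = 0.237032
  stratum E: (550/3425)²·(1 − 24/550)·5.2²/24 = 0.0277858
V̂(ȳ_st) = 0.358947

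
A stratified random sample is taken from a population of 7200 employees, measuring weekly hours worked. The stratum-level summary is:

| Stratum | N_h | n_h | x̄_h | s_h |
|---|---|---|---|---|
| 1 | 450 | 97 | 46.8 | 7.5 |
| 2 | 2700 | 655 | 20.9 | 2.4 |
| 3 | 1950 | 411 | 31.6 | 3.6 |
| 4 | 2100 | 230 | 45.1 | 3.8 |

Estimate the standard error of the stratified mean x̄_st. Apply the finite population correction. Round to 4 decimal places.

SE(x̄_st) ≈ 0.0964

V̂(x̄_st) = Σ W_h² (1 − n_h/N_h) s_h²/n_h, with W_h = N_h/N and N = 7200:
  stratum 1: (450/7200)²·(1 − 97/450)·7.5²/97 = 0.00177694
  stratum 2: (2700/7200)²·(1 − 655/2700)·2.4²/655 = 0.000936641
  stratum 3: (1950/7200)²·(1 − 411/1950)·3.6²/411 = 0.00182546
  stratum 4: (2100/7200)²·(1 − 230/2100)·3.8²/230 = 0.00475593
V̂(x̄_st) = 0.00929497
SE(x̄_st) = √0.00929497 = 0.0964104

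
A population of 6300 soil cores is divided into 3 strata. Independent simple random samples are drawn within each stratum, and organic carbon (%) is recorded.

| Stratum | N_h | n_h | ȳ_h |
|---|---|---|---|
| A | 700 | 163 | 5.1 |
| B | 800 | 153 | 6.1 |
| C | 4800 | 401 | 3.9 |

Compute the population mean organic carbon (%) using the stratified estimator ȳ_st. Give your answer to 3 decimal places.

ȳ_st ≈ 4.313

N = Σ N_h = 6300. Stratum weights W_h = N_h/N.
ȳ_st = (700·5.1 + 800·6.1 + 4800·3.9) / 6300 = 4.31270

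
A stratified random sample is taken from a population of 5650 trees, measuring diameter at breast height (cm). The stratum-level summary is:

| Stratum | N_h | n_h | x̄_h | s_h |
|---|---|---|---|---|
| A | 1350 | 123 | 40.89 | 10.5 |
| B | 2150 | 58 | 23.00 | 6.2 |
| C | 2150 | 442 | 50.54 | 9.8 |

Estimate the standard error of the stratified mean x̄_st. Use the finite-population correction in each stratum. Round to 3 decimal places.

SE(x̄_st) ≈ 0.406

V̂(x̄_st) = Σ W_h² (1 − n_h/N_h) s_h²/n_h, with W_h = N_h/N and N = 5650:
  stratum A: (1350/5650)²·(1 − 123/1350)·10.5²/123 = 0.0465109
  stratum B: (2150/5650)²·(1 − 58/2150)·6.2²/58 = 0.093381
  stratum C: (2150/5650)²·(1 − 442/2150)·9.8²/442 = 0.0249954
V̂(x̄_st) = 0.164887
SE(x̄_st) = √0.164887 = 0.406063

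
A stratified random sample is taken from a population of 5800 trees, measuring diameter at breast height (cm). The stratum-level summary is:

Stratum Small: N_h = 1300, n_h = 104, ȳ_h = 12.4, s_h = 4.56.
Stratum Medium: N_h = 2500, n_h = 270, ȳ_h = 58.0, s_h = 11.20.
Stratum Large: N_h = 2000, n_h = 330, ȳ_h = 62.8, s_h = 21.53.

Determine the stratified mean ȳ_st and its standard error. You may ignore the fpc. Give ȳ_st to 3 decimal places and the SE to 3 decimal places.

ȳ_st = Σ W_h ȳ_h = (1300·12.4 + 2500·58.0 + 2000·62.8)/5800 = 49.43448
V̂(ȳ_st) = Σ W_h² s_h²/n_h, with W_h = N_h/N and N = 5800:
  stratum Small: (1300/5800)²·4.56²/104 = 0.0100445
  stratum Medium: (2500/5800)²·11.20²/270 = 0.086317
  stratum Large: (2000/5800)²·21.53²/330 = 0.167024
V̂(ȳ_st) = 0.263385
SE(ȳ_st) = √0.263385 = 0.513211

ȳ_st ≈ 49.434, SE ≈ 0.513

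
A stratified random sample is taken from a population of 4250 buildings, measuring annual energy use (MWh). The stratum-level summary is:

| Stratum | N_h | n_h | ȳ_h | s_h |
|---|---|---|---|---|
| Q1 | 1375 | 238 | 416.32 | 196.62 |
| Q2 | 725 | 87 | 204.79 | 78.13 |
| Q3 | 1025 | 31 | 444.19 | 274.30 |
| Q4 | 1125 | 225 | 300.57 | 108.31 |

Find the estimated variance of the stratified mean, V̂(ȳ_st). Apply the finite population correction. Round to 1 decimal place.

V̂(ȳ_st) = Σ W_h² (1 − n_h/N_h) s_h²/n_h, with W_h = N_h/N and N = 4250:
  stratum Q1: (1375/4250)²·(1 − 238/1375)·196.62²/238 = 14.0593
  stratum Q2: (725/4250)²·(1 − 87/725)·78.13²/87 = 1.79679
  stratum Q3: (1025/4250)²·(1 − 31/1025)·274.30²/31 = 136.906
  stratum Q4: (1125/4250)²·(1 − 225/1125)·108.31²/225 = 2.92262
V̂(ȳ_st) = 155.685

V̂(ȳ_st) ≈ 155.7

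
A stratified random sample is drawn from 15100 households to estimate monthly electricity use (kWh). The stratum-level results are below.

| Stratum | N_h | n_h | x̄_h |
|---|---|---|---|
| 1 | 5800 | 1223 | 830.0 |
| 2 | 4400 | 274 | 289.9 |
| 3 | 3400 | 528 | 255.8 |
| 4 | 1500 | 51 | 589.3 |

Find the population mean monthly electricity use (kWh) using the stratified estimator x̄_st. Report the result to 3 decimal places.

x̄_st ≈ 519.419

N = Σ N_h = 15100. Stratum weights W_h = N_h/N.
x̄_st = (5800·830.0 + 4400·289.9 + 3400·255.8 + 1500·589.3) / 15100 = 519.41921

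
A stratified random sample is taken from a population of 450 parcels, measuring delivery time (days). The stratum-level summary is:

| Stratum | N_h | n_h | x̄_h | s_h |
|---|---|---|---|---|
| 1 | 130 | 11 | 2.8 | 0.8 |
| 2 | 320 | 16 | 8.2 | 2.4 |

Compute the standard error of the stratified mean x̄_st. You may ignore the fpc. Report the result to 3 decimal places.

SE(x̄_st) ≈ 0.432

V̂(x̄_st) = Σ W_h² s_h²/n_h, with W_h = N_h/N and N = 450:
  stratum 1: (130/450)²·0.8²/11 = 0.00485567
  stratum 2: (320/450)²·2.4²/16 = 0.182044
V̂(x̄_st) = 0.1869
SE(x̄_st) = √0.1869 = 0.432319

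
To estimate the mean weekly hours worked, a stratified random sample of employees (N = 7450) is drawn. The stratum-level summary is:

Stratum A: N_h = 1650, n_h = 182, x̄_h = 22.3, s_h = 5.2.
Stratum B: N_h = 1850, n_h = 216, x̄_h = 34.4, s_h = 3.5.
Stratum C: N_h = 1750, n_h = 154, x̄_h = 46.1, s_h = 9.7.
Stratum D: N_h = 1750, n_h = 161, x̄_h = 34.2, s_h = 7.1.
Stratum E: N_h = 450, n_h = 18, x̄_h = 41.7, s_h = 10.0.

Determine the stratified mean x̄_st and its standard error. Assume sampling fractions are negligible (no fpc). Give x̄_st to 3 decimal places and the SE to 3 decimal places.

x̄_st = Σ W_h x̄_h = (1650·22.3 + 1850·34.4 + 1750·46.1 + 1750·34.2 + 450·41.7)/7450 = 34.86242
V̂(x̄_st) = Σ W_h² s_h²/n_h, with W_h = N_h/N and N = 7450:
  stratum A: (1650/7450)²·5.2²/182 = 0.0072877
  stratum B: (1850/7450)²·3.5²/216 = 0.00349714
  stratum C: (1750/7450)²·9.7²/154 = 0.0337121
  stratum D: (1750/7450)²·7.1²/161 = 0.0172764
  stratum E: (450/7450)²·10.0²/18 = 0.0202694
V̂(x̄_st) = 0.0820428
SE(x̄_st) = √0.0820428 = 0.286431

x̄_st ≈ 34.862, SE ≈ 0.286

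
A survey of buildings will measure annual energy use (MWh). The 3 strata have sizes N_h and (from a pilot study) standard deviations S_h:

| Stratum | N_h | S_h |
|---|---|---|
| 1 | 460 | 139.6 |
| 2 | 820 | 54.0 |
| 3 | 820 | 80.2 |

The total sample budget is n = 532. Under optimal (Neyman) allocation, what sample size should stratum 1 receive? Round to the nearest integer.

Neyman allocation: n_h = n · N_h S_h / Σ N_i S_i, with n = 532.
  stratum 1: N_h·S_h = 460·139.6 = 64216.00
  stratum 2: N_h·S_h = 820·54.0 = 44280.00
  stratum 3: N_h·S_h = 820·80.2 = 65764.00
Σ N_h S_h = 174260.00
n for stratum 1 = 532·64216.00/174260.00 = 196.046 → 196

196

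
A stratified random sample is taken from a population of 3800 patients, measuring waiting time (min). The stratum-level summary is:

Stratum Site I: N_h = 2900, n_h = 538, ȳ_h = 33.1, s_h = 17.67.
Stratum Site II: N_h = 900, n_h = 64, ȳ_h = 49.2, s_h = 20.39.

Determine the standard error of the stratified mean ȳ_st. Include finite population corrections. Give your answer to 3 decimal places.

SE(ȳ_st) ≈ 0.783

V̂(ȳ_st) = Σ W_h² (1 − n_h/N_h) s_h²/n_h, with W_h = N_h/N and N = 3800:
  stratum Site I: (2900/3800)²·(1 − 538/2900)·17.67²/538 = 0.275297
  stratum Site II: (900/3800)²·(1 − 64/900)·20.39²/64 = 0.338482
V̂(ȳ_st) = 0.613779
SE(ȳ_st) = √0.613779 = 0.783441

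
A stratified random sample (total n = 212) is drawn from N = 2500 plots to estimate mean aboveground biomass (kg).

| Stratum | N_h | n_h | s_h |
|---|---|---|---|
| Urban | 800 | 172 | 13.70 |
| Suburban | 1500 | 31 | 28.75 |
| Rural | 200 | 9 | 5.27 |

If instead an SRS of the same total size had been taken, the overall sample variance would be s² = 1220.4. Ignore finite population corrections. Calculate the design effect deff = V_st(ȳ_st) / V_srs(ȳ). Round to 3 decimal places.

V̂(ȳ_st) = Σ W_h² s_h²/n_h, with W_h = N_h/N and N = 2500:
  stratum Urban: (800/2500)²·13.70²/172 = 0.111741
  stratum Suburban: (1500/2500)²·28.75²/31 = 9.59879
  stratum Rural: (200/2500)²·5.27²/9 = 0.0197496
V_st = 9.73028
V_srs = s²/n = 1220.4/212 = 5.7566
deff = V_st / V_srs = 9.73028/5.7566 = 1.6903

deff ≈ 1.690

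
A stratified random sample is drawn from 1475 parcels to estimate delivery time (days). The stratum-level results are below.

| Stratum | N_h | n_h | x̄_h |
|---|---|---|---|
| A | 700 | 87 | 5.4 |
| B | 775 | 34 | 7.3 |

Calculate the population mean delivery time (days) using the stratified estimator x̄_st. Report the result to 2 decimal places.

x̄_st ≈ 6.40

N = Σ N_h = 1475. Stratum weights W_h = N_h/N.
x̄_st = (700·5.4 + 775·7.3) / 1475 = 6.3983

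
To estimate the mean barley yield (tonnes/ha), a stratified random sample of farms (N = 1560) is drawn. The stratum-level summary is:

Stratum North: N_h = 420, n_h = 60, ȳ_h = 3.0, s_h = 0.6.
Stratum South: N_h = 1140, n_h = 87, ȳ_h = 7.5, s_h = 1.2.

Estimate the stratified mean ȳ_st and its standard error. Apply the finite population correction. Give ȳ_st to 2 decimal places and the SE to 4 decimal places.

ȳ_st ≈ 6.29, SE ≈ 0.0924

ȳ_st = Σ W_h ȳ_h = (420·3.0 + 1140·7.5)/1560 = 6.28846
V̂(ȳ_st) = Σ W_h² (1 − n_h/N_h) s_h²/n_h, with W_h = N_h/N and N = 1560:
  stratum North: (420/1560)²·(1 − 60/420)·0.6²/60 = 0.000372781
  stratum South: (1140/1560)²·(1 − 87/1140)·1.2²/87 = 0.00816446
V̂(ȳ_st) = 0.00853724
SE(ȳ_st) = √0.00853724 = 0.0923972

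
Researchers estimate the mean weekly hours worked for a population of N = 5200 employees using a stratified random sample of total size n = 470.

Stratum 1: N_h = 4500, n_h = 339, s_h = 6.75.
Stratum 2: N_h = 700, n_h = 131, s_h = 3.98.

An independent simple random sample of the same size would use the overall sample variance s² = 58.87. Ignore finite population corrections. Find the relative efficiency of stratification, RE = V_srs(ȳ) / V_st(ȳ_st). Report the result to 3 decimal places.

V̂(ȳ_st) = Σ W_h² s_h²/n_h, with W_h = N_h/N and N = 5200:
  stratum 1: (4500/5200)²·6.75²/339 = 0.100653
  stratum 2: (700/5200)²·3.98²/131 = 0.00219121
V_st = 0.102844
V_srs = s²/n = 58.87/470 = 0.125255
Relative efficiency = V_srs / V_st = 0.125255/0.102844 = 1.2179

RE ≈ 1.218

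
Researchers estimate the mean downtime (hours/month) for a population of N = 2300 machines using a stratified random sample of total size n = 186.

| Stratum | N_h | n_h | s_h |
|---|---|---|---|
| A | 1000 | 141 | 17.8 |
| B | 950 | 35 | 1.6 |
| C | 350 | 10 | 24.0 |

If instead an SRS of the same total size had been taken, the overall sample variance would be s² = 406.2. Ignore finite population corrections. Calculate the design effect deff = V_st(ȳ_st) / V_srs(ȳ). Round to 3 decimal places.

V̂(ȳ_st) = Σ W_h² s_h²/n_h, with W_h = N_h/N and N = 2300:
  stratum A: (1000/2300)²·17.8²/141 = 0.424781
  stratum B: (950/2300)²·1.6²/35 = 0.0124785
  stratum C: (350/2300)²·24.0²/10 = 1.33384
V_st = 1.7711
V_srs = s²/n = 406.2/186 = 2.18387
deff = V_st / V_srs = 1.7711/2.18387 = 0.8110

deff ≈ 0.811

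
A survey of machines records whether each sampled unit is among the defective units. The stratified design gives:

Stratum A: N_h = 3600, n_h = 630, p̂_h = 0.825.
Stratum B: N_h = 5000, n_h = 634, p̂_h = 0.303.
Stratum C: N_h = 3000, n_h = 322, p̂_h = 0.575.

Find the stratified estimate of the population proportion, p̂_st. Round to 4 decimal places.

N = 11600; stratum weights W_h = N_h/N.
p̂_st = Σ W_h p̂_h = (3600·0.825 + 5000·0.303 + 3000·0.575)/11600 = 0.53534

p̂_st ≈ 0.5353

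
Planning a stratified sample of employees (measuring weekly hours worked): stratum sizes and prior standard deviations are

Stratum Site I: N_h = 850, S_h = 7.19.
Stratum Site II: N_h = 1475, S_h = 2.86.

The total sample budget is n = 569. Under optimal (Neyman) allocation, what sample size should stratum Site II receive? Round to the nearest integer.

232

Neyman allocation: n_h = n · N_h S_h / Σ N_i S_i, with n = 569.
  stratum Site I: N_h·S_h = 850·7.19 = 6111.50
  stratum Site II: N_h·S_h = 1475·2.86 = 4218.50
Σ N_h S_h = 10330.00
n for stratum Site II = 569·4218.50/10330.00 = 232.365 → 232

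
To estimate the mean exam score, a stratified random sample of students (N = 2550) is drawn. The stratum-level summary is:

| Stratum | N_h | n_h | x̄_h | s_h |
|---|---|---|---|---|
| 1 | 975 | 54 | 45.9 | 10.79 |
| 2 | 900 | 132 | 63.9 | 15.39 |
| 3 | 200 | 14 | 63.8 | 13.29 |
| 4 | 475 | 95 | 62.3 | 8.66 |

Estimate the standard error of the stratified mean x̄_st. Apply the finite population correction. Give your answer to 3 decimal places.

V̂(x̄_st) = Σ W_h² (1 − n_h/N_h) s_h²/n_h, with W_h = N_h/N and N = 2550:
  stratum 1: (975/2550)²·(1 − 54/975)·10.79²/54 = 0.297737
  stratum 2: (900/2550)²·(1 − 132/900)·15.39²/132 = 0.190733
  stratum 3: (200/2550)²·(1 − 14/200)·13.29²/14 = 0.0721746
  stratum 4: (475/2550)²·(1 − 95/475)·8.66²/95 = 0.0219134
V̂(x̄_st) = 0.582558
SE(x̄_st) = √0.582558 = 0.763255

SE(x̄_st) ≈ 0.763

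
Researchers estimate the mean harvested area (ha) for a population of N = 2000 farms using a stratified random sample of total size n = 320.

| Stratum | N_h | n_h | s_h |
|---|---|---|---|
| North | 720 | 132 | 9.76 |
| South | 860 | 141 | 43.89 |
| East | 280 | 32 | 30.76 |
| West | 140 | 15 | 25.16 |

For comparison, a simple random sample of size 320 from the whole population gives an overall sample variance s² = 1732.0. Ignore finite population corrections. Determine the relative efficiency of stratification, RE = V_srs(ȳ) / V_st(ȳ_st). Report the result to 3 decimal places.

V̂(ȳ_st) = Σ W_h² s_h²/n_h, with W_h = N_h/N and N = 2000:
  stratum North: (720/2000)²·9.76²/132 = 0.0935256
  stratum South: (860/2000)²·43.89²/141 = 2.52609
  stratum East: (280/2000)²·30.76²/32 = 0.579534
  stratum West: (140/2000)²·25.16²/15 = 0.206788
V_st = 3.40594
V_srs = s²/n = 1732.0/320 = 5.4125
Relative efficiency = V_srs / V_st = 5.4125/3.40594 = 1.5891

RE ≈ 1.589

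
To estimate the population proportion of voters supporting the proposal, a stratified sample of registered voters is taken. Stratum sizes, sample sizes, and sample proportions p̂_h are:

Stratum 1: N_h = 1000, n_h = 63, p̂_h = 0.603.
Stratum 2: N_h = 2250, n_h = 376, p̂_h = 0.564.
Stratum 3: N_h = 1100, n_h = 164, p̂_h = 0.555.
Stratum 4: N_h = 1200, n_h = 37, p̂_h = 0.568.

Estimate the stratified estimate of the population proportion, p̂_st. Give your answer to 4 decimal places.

p̂_st ≈ 0.5701

N = 5550; stratum weights W_h = N_h/N.
p̂_st = Σ W_h p̂_h = (1000·0.603 + 2250·0.564 + 1100·0.555 + 1200·0.568)/5550 = 0.57011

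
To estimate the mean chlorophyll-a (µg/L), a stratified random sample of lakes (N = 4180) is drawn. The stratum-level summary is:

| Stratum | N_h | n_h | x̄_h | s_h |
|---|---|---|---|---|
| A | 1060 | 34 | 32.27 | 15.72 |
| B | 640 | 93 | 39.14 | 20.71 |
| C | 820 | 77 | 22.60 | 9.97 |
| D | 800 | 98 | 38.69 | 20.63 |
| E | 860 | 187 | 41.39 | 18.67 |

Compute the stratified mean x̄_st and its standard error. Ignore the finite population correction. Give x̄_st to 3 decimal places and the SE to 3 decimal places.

x̄_st = Σ W_h x̄_h = (1060·32.27 + 640·39.14 + 820·22.60 + 800·38.69 + 860·41.39)/4180 = 34.52995
V̂(x̄_st) = Σ W_h² s_h²/n_h, with W_h = N_h/N and N = 4180:
  stratum A: (1060/4180)²·15.72²/34 = 0.467396
  stratum B: (640/4180)²·20.71²/93 = 0.108115
  stratum C: (820/4180)²·9.97²/77 = 0.0496792
  stratum D: (800/4180)²·20.63²/98 = 0.159074
  stratum E: (860/4180)²·18.67²/187 = 0.0789026
V̂(x̄_st) = 0.863167
SE(x̄_st) = √0.863167 = 0.929068

x̄_st ≈ 34.530, SE ≈ 0.929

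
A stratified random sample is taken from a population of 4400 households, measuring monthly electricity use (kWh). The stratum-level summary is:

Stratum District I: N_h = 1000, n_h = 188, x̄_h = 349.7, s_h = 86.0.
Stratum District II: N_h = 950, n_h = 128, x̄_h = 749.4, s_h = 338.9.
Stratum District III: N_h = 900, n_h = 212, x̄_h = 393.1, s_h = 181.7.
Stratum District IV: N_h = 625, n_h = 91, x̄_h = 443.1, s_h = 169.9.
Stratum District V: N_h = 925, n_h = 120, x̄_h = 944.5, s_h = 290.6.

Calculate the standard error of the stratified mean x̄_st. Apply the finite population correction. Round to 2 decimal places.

SE(x̄_st) ≈ 8.68

V̂(x̄_st) = Σ W_h² (1 − n_h/N_h) s_h²/n_h, with W_h = N_h/N and N = 4400:
  stratum District I: (1000/4400)²·(1 − 188/1000)·86.0²/188 = 1.65002
  stratum District II: (950/4400)²·(1 − 128/950)·338.9²/128 = 36.1929
  stratum District III: (900/4400)²·(1 − 212/900)·181.7²/212 = 4.98081
  stratum District IV: (625/4400)²·(1 − 91/625)·169.9²/91 = 5.46841
  stratum District V: (925/4400)²·(1 − 120/925)·290.6²/120 = 27.0671
V̂(x̄_st) = 75.3593
SE(x̄_st) = √75.3593 = 8.68097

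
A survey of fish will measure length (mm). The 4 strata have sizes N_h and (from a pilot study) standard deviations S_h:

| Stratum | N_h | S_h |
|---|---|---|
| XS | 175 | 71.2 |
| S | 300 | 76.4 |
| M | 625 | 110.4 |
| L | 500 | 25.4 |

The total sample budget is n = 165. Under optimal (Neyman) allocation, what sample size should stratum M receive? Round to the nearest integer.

Neyman allocation: n_h = n · N_h S_h / Σ N_i S_i, with n = 165.
  stratum XS: N_h·S_h = 175·71.2 = 12460.00
  stratum S: N_h·S_h = 300·76.4 = 22920.00
  stratum M: N_h·S_h = 625·110.4 = 69000.00
  stratum L: N_h·S_h = 500·25.4 = 12700.00
Σ N_h S_h = 117080.00
n for stratum M = 165·69000.00/117080.00 = 97.241 → 97

97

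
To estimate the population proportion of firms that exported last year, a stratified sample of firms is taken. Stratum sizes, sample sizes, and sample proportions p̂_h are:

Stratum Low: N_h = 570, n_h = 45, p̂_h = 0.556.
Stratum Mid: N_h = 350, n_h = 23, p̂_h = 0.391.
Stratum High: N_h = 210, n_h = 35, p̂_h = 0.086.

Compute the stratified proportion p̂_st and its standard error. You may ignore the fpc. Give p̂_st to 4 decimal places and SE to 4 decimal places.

p̂_st ≈ 0.4175, SE ≈ 0.0505

N = 1130; stratum weights W_h = N_h/N.
p̂_st = Σ W_h p̂_h = (570·0.556 + 350·0.391 + 210·0.086)/1130 = 0.41755
V̂(p̂_st) = Σ W_h² p̂_h(1−p̂_h)/(n_h−1):
  stratum Low: (570/1130)²·0.556·0.444/44 = 0.00142757
  stratum Mid: (350/1130)²·0.391·0.609/22 = 0.00103837
  stratum High: (210/1130)²·0.086·0.914/34 = 7.98449e-05
V̂(p̂_st) = 0.00254578; SE = √V̂ = 0.0504558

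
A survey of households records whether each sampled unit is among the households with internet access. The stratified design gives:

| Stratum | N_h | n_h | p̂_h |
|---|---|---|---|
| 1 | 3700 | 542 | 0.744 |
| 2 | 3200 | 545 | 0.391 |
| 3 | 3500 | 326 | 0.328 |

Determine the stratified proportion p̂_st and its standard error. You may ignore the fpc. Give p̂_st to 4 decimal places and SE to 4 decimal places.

N = 10400; stratum weights W_h = N_h/N.
p̂_st = Σ W_h p̂_h = (3700·0.744 + 3200·0.391 + 3500·0.328)/10400 = 0.49538
V̂(p̂_st) = Σ W_h² p̂_h(1−p̂_h)/(n_h−1):
  stratum 1: (3700/10400)²·0.744·0.256/541 = 4.45607e-05
  stratum 2: (3200/10400)²·0.391·0.609/544 = 4.14408e-05
  stratum 3: (3500/10400)²·0.328·0.672/325 = 7.6812e-05
V̂(p̂_st) = 0.000162814; SE = √V̂ = 0.0127598

p̂_st ≈ 0.4954, SE ≈ 0.0128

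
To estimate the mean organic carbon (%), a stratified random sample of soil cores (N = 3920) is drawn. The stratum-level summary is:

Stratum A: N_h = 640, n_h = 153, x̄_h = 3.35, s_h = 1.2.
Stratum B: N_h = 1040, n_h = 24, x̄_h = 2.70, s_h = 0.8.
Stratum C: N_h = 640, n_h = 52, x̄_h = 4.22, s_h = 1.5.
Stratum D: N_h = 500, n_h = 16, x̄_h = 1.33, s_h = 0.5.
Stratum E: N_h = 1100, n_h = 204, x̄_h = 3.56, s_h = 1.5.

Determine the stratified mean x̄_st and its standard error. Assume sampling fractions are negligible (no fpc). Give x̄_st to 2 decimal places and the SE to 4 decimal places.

x̄_st ≈ 3.12, SE ≈ 0.0664

x̄_st = Σ W_h x̄_h = (640·3.35 + 1040·2.70 + 640·4.22 + 500·1.33 + 1100·3.56)/3920 = 3.12087
V̂(x̄_st) = Σ W_h² s_h²/n_h, with W_h = N_h/N and N = 3920:
  stratum A: (640/3920)²·1.2²/153 = 0.000250876
  stratum B: (1040/3920)²·0.8²/24 = 0.001877
  stratum C: (640/3920)²·1.5²/52 = 0.00115337
  stratum D: (500/3920)²·0.5²/16 = 0.000254207
  stratum E: (1100/3920)²·1.5²/204 = 0.000868492
V̂(x̄_st) = 0.00440394
SE(x̄_st) = √0.00440394 = 0.0663622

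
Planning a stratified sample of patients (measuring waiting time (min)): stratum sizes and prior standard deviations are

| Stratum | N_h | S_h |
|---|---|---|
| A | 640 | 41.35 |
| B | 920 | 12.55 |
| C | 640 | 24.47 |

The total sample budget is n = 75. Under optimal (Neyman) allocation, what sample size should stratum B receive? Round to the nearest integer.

16

Neyman allocation: n_h = n · N_h S_h / Σ N_i S_i, with n = 75.
  stratum A: N_h·S_h = 640·41.35 = 26464.00
  stratum B: N_h·S_h = 920·12.55 = 11546.00
  stratum C: N_h·S_h = 640·24.47 = 15660.80
Σ N_h S_h = 53670.80
n for stratum B = 75·11546.00/53670.80 = 16.134 → 16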